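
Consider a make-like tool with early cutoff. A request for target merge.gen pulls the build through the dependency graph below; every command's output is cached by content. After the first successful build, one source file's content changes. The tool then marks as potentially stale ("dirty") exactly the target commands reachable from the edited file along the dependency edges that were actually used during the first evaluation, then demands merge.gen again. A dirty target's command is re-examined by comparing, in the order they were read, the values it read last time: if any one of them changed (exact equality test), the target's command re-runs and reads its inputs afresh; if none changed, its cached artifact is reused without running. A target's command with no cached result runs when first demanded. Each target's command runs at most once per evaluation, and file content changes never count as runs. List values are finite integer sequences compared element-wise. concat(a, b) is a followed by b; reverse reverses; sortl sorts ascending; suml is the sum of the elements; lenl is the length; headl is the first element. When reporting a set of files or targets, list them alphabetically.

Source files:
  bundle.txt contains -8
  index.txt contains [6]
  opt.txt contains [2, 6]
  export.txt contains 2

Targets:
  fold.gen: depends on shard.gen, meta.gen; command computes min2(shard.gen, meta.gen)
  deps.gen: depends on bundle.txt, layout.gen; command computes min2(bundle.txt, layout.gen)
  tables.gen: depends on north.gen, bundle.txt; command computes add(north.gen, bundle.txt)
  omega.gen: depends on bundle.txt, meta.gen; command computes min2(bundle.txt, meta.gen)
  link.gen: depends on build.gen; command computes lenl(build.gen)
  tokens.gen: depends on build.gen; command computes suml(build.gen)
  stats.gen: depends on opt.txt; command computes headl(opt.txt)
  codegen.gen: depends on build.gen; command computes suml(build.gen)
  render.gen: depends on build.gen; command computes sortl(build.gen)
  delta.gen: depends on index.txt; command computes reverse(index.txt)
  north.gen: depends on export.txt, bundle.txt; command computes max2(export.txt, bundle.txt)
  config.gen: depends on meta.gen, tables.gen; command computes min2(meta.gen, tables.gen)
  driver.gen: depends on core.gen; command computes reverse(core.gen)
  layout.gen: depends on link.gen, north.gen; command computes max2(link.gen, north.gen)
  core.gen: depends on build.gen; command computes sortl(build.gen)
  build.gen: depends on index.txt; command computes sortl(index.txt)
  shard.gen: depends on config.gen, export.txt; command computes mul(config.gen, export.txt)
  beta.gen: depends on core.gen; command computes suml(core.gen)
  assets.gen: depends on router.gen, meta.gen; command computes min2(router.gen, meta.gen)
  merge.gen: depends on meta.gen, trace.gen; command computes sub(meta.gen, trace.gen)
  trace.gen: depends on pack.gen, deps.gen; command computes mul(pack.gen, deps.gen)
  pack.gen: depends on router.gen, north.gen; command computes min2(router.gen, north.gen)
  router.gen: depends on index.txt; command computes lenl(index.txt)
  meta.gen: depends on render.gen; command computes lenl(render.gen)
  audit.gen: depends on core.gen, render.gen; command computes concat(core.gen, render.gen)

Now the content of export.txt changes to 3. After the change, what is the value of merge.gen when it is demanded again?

Demanding merge.gen again yields 9.
Note where the cutoff bites: trace.gen is checked, finds nothing changed, and keeps its cache.

First demand of the output computes:
  build.gen = sortl([6]) = [6]
  link.gen = lenl([6]) = 1
  north.gen = max2(2, -8) = 2
  layout.gen = max2(1, 2) = 2
  deps.gen = min2(-8, 2) = -8
  render.gen = sortl([6]) = [6]
  meta.gen = lenl([6]) = 1
  router.gen = lenl([6]) = 1
  pack.gen = min2(1, 2) = 1
  trace.gen = mul(1, -8) = -8
  merge.gen = sub(1, -8) = 9

After the edit, cleaning proceeds:
  north.gen: a read changed (export.txt 2->3) — executes, giving 3.
  layout.gen: a read changed (north.gen 2->3) — executes, giving 3.
  deps.gen: a read changed (layout.gen 2->3) — executes, giving -8 — identical to its old value.
  pack.gen: a read changed (north.gen 2->3) — executes, giving 1 — identical to its old value.
  trace.gen: dirty, but its reads are unchanged (pack.gen unchanged, deps.gen unchanged); cached -8 stands.
  merge.gen: dirty, but its reads are unchanged (meta.gen unchanged, trace.gen unchanged); cached 9 stands.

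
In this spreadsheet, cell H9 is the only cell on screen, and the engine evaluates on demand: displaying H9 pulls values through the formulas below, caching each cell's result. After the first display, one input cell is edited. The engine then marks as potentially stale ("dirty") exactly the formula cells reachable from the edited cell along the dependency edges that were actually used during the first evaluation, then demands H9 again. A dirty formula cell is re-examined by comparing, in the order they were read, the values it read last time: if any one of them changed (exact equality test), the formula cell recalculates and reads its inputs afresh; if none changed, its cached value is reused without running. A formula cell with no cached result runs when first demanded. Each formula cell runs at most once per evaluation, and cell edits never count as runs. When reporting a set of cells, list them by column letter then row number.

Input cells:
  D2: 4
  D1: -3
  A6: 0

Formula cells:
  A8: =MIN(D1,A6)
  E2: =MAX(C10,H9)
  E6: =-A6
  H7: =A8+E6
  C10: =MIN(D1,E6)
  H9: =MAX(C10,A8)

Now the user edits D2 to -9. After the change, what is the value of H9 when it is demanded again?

H9 now evaluates to -3.
The important point: nothing the output needs ever reads D2, so the edit is invisible to it.

Initial pass — values computed on the first demand:
  A8 = MIN(-3, 0) = -3
  E6 = -(0) = 0
  C10 = MIN(-3, 0) = -3
  H9 = MAX(-3, -3) = -3

Second demand — change propagation:
  no demanded computation ever read D2, so the edit dirties nothing and nothing runs.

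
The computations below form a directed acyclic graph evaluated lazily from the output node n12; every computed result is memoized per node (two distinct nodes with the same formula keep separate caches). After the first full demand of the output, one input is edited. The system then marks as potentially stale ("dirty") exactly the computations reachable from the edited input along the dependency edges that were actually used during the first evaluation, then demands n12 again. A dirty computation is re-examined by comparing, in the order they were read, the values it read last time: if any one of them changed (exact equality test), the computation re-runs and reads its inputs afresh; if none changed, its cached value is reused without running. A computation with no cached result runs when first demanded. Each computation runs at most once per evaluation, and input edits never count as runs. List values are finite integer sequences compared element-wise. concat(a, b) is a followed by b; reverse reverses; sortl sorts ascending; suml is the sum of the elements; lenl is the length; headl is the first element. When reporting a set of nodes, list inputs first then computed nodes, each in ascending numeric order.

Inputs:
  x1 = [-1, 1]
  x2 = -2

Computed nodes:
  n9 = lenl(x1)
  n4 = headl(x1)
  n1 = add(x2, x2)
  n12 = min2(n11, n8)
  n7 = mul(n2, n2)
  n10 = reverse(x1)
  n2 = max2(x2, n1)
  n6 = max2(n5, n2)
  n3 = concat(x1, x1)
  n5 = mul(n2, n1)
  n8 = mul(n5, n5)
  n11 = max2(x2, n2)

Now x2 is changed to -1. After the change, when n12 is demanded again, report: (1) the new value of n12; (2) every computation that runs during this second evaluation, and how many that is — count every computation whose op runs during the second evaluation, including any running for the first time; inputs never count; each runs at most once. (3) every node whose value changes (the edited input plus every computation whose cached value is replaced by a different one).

Demanding n12 again yields -1.
6 computations run: n1, n2, n5, n8, n11, n12.
The nodes whose values change: x2, n1, n2, n5, n8, n11, n12.

First demand of the output computes:
  n1 = add(-2, -2) = -4
  n2 = max2(-2, -4) = -2
  n5 = mul(-2, -4) = 8
  n8 = mul(8, 8) = 64
  n11 = max2(-2, -2) = -2
  n12 = min2(-2, 64) = -2

After the edit, cleaning proceeds:
  n1: a read changed (x2 -2->-1; x2 -2->-1) — executes, giving -2.
  n2: a read changed (x2 -2->-1; n1 -4->-2) — executes, giving -1.
  n5: a read changed (n2 -2->-1; n1 -4->-2) — executes, giving 2.
  n8: a read changed (n5 8->2; n5 8->2) — executes, giving 4.
  n11: a read changed (x2 -2->-1; n2 -2->-1) — executes, giving -1.
  n12: a read changed (n11 -2->-1; n8 64->4) — executes, giving -1.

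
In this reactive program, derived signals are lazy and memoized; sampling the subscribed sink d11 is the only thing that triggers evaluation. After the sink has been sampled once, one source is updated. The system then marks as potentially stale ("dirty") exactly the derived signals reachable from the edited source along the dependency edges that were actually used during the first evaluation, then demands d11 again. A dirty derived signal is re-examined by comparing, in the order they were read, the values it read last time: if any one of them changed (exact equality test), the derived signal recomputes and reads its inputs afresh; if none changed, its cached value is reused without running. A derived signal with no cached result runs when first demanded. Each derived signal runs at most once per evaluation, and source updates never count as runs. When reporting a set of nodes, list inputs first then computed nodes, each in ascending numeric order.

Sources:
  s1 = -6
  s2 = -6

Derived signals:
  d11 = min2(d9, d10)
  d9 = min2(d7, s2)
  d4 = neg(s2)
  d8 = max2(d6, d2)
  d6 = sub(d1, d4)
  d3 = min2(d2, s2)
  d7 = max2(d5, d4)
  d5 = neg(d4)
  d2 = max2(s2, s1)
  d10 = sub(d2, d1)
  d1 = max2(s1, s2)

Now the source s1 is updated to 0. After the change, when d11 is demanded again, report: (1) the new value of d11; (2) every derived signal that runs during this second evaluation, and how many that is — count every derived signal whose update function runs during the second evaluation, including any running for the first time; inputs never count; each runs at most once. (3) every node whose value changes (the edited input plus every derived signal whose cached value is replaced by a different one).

Demanding d11 again yields -6.
3 derived signals run: d1, d2, d10.
The nodes whose values change: s1, d1, d2.
Note the absorption at d10: it re-runs yet its value is the same, leaving the output's value untouched.

First demand of the output computes:
  d1 = max2(-6, -6) = -6
  d2 = max2(-6, -6) = -6
  d4 = neg(-6) = 6
  d5 = neg(6) = -6
  d7 = max2(-6, 6) = 6
  d9 = min2(6, -6) = -6
  d10 = sub(-6, -6) = 0
  d11 = min2(-6, 0) = -6

After the edit, cleaning proceeds:
  d1: a read changed (s1 -6->0) — executes, giving 0.
  d2: a read changed (s1 -6->0) — executes, giving 0.
  d10: a read changed (d2 -6->0; d1 -6->0) — executes, giving 0 — identical to its old value.
  d11: dirty, but its reads are unchanged (d9 unchanged, d10 unchanged); cached -6 stands.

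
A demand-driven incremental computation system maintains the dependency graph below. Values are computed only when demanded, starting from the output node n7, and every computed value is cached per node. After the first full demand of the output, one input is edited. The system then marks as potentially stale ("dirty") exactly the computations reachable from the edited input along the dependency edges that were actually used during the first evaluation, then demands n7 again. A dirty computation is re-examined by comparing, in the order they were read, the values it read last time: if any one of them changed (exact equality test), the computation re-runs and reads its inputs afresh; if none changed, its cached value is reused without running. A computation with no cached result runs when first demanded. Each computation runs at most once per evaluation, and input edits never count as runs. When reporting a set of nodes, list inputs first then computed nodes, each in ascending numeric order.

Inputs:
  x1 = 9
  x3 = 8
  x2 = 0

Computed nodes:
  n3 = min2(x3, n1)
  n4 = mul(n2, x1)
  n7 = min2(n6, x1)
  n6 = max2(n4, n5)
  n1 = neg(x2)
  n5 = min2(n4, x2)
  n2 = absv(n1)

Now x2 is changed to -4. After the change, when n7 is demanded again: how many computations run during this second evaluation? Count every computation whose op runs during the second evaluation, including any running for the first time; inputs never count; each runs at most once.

First evaluation (everything demanded from the output):
  n1 = neg(0) = 0
  n2 = absv(0) = 0
  n4 = mul(0, 9) = 0
  n5 = min2(0, 0) = 0
  n6 = max2(0, 0) = 0
  n7 = min2(0, 9) = 0

Propagation after the edit:
  n1: runs — x2 0->-4; result 4.
  n2: runs — n1 0->4; result 4.
  n4: runs — n2 0->4; result 36.
  n5: runs — n4 0->36; x2 0->-4; result -4.
  n6: runs — n4 0->36; n5 0->-4; result 36.
  n7: runs — n6 0->36; result 9.

Computations that run: n1, n2, n4, n5, n6, n7 — 6 in total.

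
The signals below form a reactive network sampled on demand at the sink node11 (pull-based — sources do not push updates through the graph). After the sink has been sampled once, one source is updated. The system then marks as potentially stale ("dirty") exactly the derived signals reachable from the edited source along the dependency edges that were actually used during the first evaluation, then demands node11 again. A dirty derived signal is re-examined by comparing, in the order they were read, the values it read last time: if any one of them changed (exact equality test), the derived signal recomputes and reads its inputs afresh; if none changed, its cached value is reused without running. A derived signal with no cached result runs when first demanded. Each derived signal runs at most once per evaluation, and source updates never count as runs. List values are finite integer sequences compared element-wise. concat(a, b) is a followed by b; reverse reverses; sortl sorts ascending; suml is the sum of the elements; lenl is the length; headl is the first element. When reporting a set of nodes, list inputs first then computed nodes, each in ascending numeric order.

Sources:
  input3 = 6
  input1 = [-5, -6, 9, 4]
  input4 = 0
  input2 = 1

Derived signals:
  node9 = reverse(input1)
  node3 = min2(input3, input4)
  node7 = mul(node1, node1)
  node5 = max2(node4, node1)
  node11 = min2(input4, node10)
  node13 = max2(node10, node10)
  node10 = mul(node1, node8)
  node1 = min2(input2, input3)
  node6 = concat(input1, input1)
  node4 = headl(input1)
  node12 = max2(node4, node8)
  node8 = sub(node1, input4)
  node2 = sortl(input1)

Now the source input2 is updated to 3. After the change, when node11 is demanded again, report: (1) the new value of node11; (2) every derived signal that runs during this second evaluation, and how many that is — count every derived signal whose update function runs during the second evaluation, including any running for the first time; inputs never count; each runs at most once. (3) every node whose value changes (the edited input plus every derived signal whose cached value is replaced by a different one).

node11 now evaluates to 0.
Run set: node1, node8, node10, node11 (4 run).
Changed values: input2, node1, node8, node10.

Initial pass — values computed on the first demand:
  node1 = min2(1, 6) = 1
  node8 = sub(1, 0) = 1
  node10 = mul(1, 1) = 1
  node11 = min2(0, 1) = 0

Second demand — change propagation:
  node1: re-runs because input2 1->3; new result 3.
  node8: re-runs because node1 1->3; new result 3.
  node10: re-runs because node1 1->3; node8 1->3; new result 9.
  node11: re-runs because node10 1->9; new result 0 (unchanged).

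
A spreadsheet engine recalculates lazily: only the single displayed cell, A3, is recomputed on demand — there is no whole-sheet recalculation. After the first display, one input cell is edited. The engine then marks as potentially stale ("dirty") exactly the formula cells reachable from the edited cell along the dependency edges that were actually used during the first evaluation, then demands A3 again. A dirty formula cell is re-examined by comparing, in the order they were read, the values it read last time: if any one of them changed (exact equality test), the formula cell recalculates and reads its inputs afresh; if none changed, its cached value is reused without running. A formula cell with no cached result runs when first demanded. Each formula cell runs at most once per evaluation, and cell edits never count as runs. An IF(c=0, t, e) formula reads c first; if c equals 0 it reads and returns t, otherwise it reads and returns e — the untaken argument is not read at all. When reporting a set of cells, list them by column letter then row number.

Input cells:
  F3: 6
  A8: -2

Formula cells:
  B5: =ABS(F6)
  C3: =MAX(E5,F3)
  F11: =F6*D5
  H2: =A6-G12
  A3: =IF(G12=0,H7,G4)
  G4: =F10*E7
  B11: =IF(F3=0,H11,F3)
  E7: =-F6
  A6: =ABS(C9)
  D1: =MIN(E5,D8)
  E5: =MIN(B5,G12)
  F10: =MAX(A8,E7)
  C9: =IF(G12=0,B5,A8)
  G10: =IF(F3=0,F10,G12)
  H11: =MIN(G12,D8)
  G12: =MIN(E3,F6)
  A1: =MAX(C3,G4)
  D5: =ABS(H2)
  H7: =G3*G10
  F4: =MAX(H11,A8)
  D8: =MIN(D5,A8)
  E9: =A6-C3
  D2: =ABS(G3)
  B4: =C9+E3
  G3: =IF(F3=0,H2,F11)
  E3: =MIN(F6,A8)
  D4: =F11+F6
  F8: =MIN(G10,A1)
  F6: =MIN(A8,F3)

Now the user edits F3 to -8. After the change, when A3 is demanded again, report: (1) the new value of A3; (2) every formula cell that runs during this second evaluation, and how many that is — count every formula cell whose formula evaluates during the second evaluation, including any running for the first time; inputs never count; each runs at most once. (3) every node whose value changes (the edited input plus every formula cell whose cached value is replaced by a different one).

New value of A3: 64.
Formula cells that run: A3, E3, E7, F6, F10, G4, G12 — 7 in total.
Values that change: A3, E3, E7, F3, F6, F10, G4, G12.

First evaluation (everything demanded from the output):
  F6 = MIN(-2, 6) = -2
  E3 = MIN(-2, -2) = -2
  E7 = -(-2) = 2
  F10 = MAX(-2, 2) = 2
  G4 = 2 * 2 = 4
  G12 = MIN(-2, -2) = -2
  A3 = IF(G12=0: G12=-2 -> else branch G4) = 4

Propagation after the edit:
  F6: runs — F3 6->-8; result -8.
  E3: runs — F6 -2->-8; result -8.
  E7: runs — F6 -2->-8; result 8.
  F10: runs — E7 2->8; result 8.
  G4: runs — F10 2->8; E7 2->8; result 64.
  G12: runs — E3 -2->-8; F6 -2->-8; result -8.
  A3: runs — G12 -2->-8; G4 4->64; result 64.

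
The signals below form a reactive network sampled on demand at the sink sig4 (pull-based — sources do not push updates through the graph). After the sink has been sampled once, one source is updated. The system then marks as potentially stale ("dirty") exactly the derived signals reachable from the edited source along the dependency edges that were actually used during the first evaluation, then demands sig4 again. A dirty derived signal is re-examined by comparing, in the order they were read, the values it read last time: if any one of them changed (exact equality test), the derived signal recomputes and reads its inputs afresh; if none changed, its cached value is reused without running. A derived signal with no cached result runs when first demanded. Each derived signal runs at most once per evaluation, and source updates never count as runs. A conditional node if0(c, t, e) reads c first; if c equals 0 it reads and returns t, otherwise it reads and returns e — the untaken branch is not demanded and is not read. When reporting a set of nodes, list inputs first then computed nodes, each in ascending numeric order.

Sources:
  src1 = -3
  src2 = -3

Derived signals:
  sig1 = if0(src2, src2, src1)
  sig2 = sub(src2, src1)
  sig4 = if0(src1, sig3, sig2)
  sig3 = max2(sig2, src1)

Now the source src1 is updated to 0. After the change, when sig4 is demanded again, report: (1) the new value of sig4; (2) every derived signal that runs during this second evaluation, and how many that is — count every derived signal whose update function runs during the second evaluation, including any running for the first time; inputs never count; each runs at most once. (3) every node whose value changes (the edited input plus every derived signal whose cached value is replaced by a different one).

Initial pass — values computed on the first demand:
  sig2 = sub(-3, -3) = 0
  sig4 = if0(src1=-3 -> else branch sig2) = 0

Second demand — change propagation:
  sig2: re-runs because src1 -3->0; new result -3.
  sig3: newly demanded (no cache) — executes and yields 0.
  sig4: re-runs because src1 -3->0; sig2 0->-3; new result 0 (unchanged).

The important point: the flipped condition pulls in fresh nodes; sig3 runs for the first time.

sig4 now evaluates to 0.
Run set: sig2, sig3, sig4 (3 run).
Changed values: src1, sig2.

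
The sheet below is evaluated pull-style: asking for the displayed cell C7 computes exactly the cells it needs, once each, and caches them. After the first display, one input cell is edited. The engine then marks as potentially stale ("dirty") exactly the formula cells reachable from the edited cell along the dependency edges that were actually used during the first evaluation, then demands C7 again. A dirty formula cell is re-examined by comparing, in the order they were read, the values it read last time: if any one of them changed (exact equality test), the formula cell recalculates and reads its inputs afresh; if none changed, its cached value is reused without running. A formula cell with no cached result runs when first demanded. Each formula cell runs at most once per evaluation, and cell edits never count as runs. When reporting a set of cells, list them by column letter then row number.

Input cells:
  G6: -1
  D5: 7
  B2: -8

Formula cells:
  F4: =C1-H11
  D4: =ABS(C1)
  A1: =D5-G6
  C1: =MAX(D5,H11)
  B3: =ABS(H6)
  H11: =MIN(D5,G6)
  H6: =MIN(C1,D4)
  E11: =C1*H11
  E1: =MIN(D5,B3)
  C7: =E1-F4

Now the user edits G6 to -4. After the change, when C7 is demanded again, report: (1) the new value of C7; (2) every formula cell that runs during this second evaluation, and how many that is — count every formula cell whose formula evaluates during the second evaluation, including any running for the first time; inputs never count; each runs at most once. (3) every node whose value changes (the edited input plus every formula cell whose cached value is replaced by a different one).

First demand of the output computes:
  H11 = MIN(7, -1) = -1
  C1 = MAX(7, -1) = 7
  D4 = ABS(7) = 7
  F4 = 7 - -1 = 8
  H6 = MIN(7, 7) = 7
  B3 = ABS(7) = 7
  E1 = MIN(7, 7) = 7
  C7 = 7 - 8 = -1

After the edit, cleaning proceeds:
  H11: a read changed (G6 -1->-4) — executes, giving -4.
  C1: a read changed (H11 -1->-4) — executes, giving 7 — identical to its old value.
  D4: dirty, but its reads are unchanged (C1 unchanged); cached 7 stands.
  F4: a read changed (H11 -1->-4) — executes, giving 11.
  H6: dirty, but its reads are unchanged (C1 unchanged, D4 unchanged); cached 7 stands.
  B3: dirty, but its reads are unchanged (H6 unchanged); cached 7 stands.
  E1: dirty, but its reads are unchanged (D5 unchanged, B3 unchanged); cached 7 stands.
  C7: a read changed (F4 8->11) — executes, giving -4.

Note where the cutoff bites: D4 is checked, finds nothing changed, and keeps its cache.

Demanding C7 again yields -4.
4 formula cells run: C1, C7, F4, H11.
The nodes whose values change: C7, F4, G6, H11.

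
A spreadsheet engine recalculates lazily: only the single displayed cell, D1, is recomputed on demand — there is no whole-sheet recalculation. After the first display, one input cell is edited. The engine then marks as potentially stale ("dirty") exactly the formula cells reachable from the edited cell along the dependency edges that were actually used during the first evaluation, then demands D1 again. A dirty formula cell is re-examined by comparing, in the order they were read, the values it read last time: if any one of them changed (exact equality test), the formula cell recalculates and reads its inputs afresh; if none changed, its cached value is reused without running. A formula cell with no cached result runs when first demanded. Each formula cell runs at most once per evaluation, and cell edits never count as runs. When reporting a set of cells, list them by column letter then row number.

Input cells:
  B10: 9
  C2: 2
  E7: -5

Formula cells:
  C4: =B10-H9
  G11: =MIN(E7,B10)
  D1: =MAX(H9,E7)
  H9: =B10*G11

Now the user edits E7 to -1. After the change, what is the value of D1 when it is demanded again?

First evaluation (everything demanded from the output):
  G11 = MIN(-5, 9) = -5
  H9 = 9 * -5 = -45
  D1 = MAX(-45, -5) = -5

Propagation after the edit:
  G11: runs — E7 -5->-1; result -1.
  H9: runs — G11 -5->-1; result -9.
  D1: runs — H9 -45->-9; E7 -5->-1; result -1.

New value of D1: -1.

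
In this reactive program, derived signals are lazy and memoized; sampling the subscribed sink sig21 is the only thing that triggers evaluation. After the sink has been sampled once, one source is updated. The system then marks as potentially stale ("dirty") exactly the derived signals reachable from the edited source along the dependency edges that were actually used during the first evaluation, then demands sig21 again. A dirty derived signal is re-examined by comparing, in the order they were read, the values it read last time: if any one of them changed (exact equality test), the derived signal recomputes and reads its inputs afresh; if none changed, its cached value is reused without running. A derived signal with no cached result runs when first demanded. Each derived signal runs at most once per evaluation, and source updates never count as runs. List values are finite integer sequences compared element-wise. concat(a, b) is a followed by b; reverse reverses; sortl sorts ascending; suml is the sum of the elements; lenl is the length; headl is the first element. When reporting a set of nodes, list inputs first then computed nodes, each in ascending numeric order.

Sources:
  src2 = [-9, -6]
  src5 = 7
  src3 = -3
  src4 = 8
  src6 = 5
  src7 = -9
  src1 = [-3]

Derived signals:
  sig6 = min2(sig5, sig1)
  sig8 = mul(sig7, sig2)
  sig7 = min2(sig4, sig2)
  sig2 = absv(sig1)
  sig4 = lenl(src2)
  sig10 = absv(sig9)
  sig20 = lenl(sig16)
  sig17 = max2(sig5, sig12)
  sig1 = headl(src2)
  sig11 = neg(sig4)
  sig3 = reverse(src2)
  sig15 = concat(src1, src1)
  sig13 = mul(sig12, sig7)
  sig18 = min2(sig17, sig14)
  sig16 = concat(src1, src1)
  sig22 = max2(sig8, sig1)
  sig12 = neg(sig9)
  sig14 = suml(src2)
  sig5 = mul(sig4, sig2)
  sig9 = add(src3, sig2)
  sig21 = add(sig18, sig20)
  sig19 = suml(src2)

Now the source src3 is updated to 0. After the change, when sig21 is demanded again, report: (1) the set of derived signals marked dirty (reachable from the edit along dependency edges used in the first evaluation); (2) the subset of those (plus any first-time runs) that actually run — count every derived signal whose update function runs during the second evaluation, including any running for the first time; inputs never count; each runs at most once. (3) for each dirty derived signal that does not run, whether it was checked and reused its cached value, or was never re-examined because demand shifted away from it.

The edit dirties: sig9, sig12, sig17, sig18, sig21.
3 derived signals run: sig9, sig12, sig17.
Cache hits after checking: sig18, sig21.
Note the absorption at sig17: it re-runs yet its value is the same, leaving the output's value untouched.

First demand of the output computes:
  sig1 = headl([-9, -6]) = -9
  sig2 = absv(-9) = 9
  sig4 = lenl([-9, -6]) = 2
  sig5 = mul(2, 9) = 18
  sig9 = add(-3, 9) = 6
  sig12 = neg(6) = -6
  sig14 = suml([-9, -6]) = -15
  sig16 = concat([-3], [-3]) = [-3, -3]
  sig17 = max2(18, -6) = 18
  sig18 = min2(18, -15) = -15
  sig20 = lenl([-3, -3]) = 2
  sig21 = add(-15, 2) = -13

After the edit, cleaning proceeds:
  sig9: a read changed (src3 -3->0) — executes, giving 9.
  sig12: a read changed (sig9 6->9) — executes, giving -9.
  sig17: a read changed (sig12 -6->-9) — executes, giving 18 — identical to its old value.
  sig18: dirty, but its reads are unchanged (sig17 unchanged, sig14 unchanged); cached -15 stands.
  sig21: dirty, but its reads are unchanged (sig18 unchanged, sig20 unchanged); cached -13 stands.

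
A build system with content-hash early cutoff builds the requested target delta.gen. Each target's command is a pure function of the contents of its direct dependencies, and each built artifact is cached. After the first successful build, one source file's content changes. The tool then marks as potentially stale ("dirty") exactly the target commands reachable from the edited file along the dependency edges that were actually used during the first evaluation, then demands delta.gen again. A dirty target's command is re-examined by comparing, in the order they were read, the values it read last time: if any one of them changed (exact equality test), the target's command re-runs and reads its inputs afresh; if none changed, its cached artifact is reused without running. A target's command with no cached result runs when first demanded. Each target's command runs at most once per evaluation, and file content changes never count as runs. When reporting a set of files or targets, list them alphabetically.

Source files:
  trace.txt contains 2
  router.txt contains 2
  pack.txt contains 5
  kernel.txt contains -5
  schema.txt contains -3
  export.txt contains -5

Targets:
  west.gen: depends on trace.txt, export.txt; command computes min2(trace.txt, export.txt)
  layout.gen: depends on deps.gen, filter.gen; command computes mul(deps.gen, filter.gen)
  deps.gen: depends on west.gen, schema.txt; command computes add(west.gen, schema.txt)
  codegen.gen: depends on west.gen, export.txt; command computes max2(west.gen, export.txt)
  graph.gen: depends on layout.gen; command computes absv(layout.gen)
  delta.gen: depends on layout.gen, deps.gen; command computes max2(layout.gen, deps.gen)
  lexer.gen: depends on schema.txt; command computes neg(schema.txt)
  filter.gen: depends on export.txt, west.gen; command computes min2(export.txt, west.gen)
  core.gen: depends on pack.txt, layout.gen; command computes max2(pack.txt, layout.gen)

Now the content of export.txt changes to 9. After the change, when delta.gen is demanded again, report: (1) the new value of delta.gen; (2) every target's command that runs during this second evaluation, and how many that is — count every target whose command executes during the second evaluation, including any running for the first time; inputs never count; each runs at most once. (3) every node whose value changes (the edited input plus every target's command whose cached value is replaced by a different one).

New value of delta.gen: -1.
Target commands that run: delta.gen, deps.gen, filter.gen, layout.gen, west.gen — 5 in total.
Values that change: delta.gen, deps.gen, export.txt, filter.gen, layout.gen, west.gen.

First evaluation (everything demanded from the output):
  west.gen = min2(2, -5) = -5
  deps.gen = add(-5, -3) = -8
  filter.gen = min2(-5, -5) = -5
  layout.gen = mul(-8, -5) = 40
  delta.gen = max2(40, -8) = 40

Propagation after the edit:
  west.gen: runs — export.txt -5->9; result 2.
  deps.gen: runs — west.gen -5->2; result -1.
  filter.gen: runs — export.txt -5->9; west.gen -5->2; result 2.
  layout.gen: runs — deps.gen -8->-1; filter.gen -5->2; result -2.
  delta.gen: runs — layout.gen 40->-2; deps.gen -8->-1; result -1.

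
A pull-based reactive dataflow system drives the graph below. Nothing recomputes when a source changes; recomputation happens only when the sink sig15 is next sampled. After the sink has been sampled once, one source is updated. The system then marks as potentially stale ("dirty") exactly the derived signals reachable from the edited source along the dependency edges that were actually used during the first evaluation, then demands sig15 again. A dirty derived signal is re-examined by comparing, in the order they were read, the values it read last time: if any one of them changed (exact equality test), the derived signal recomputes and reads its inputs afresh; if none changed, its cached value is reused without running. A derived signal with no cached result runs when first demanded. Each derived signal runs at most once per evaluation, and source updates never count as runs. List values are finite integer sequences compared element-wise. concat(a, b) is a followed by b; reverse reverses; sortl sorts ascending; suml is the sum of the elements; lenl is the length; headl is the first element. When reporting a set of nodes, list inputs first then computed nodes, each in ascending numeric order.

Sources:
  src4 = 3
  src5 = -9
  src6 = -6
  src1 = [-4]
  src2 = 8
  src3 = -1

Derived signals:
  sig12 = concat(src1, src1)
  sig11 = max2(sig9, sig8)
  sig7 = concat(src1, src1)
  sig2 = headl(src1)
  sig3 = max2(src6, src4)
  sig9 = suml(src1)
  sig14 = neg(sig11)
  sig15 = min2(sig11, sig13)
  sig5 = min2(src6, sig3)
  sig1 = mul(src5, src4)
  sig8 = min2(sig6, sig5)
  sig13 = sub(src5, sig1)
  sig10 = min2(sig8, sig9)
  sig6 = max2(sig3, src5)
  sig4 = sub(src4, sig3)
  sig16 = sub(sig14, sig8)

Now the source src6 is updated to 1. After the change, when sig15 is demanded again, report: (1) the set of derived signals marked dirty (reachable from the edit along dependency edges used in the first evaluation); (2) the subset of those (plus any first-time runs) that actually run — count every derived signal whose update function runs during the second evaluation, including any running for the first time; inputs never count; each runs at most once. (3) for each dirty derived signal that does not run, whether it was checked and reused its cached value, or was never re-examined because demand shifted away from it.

Marked dirty: sig3, sig5, sig6, sig8, sig11, sig15.
Derived signals that run: sig3, sig5, sig8, sig11, sig15 — 5 in total.
Checked but reused from cache: sig6.
Key observation: the cutoff stops propagation at sig6 — its inputs' values are unchanged, so it reuses its cache.

First evaluation (everything demanded from the output):
  sig1 = mul(-9, 3) = -27
  sig3 = max2(-6, 3) = 3
  sig5 = min2(-6, 3) = -6
  sig6 = max2(3, -9) = 3
  sig8 = min2(3, -6) = -6
  sig9 = suml([-4]) = -4
  sig11 = max2(-4, -6) = -4
  sig13 = sub(-9, -27) = 18
  sig15 = min2(-4, 18) = -4

Propagation after the edit:
  sig3: runs — src6 -6->1; result 3 (same value as before).
  sig5: runs — src6 -6->1; result 1.
  sig6: checked — values it read are unchanged (sig3 unchanged, src5 unchanged); reused cached 3 without running.
  sig8: runs — sig5 -6->1; result 1.
  sig11: runs — sig8 -6->1; result 1.
  sig15: runs — sig11 -4->1; result 1.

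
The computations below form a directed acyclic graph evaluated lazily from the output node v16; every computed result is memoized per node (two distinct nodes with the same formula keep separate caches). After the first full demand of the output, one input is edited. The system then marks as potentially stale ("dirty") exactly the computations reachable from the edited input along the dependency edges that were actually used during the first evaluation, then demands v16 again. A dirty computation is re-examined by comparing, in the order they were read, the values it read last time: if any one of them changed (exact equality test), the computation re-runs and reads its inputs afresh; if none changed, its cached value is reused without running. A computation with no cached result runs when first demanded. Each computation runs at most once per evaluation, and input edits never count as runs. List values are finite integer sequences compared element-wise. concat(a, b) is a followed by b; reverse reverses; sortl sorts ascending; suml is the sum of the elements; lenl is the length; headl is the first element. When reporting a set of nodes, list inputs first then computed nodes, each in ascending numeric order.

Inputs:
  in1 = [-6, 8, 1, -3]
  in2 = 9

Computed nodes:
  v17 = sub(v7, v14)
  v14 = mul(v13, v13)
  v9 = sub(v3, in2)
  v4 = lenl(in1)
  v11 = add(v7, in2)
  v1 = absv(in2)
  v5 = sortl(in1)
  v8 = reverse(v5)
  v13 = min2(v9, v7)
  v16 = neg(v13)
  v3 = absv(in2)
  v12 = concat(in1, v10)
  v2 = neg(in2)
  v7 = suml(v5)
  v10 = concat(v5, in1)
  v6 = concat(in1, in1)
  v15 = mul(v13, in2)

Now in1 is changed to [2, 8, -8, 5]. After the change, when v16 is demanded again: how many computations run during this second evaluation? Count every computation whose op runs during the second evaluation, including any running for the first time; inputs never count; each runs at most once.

First demand of the output computes:
  v3 = absv(9) = 9
  v5 = sortl([-6, 8, 1, -3]) = [-6, -3, 1, 8]
  v7 = suml([-6, -3, 1, 8]) = 0
  v9 = sub(9, 9) = 0
  v13 = min2(0, 0) = 0
  v16 = neg(0) = 0

After the edit, cleaning proceeds:
  v5: a read changed (in1 [-6, 8, 1, -3]->[2, 8, -8, 5]) — executes, giving [-8, 2, 5, 8].
  v7: a read changed (v5 [-6, -3, 1, 8]->[-8, 2, 5, 8]) — executes, giving 7.
  v13: a read changed (v7 0->7) — executes, giving 0 — identical to its old value.
  v16: dirty, but its reads are unchanged (v13 unchanged); cached 0 stands.

Note the absorption at v13: it re-runs yet its value is the same, leaving the output's value untouched.

3 computations run: v5, v7, v13.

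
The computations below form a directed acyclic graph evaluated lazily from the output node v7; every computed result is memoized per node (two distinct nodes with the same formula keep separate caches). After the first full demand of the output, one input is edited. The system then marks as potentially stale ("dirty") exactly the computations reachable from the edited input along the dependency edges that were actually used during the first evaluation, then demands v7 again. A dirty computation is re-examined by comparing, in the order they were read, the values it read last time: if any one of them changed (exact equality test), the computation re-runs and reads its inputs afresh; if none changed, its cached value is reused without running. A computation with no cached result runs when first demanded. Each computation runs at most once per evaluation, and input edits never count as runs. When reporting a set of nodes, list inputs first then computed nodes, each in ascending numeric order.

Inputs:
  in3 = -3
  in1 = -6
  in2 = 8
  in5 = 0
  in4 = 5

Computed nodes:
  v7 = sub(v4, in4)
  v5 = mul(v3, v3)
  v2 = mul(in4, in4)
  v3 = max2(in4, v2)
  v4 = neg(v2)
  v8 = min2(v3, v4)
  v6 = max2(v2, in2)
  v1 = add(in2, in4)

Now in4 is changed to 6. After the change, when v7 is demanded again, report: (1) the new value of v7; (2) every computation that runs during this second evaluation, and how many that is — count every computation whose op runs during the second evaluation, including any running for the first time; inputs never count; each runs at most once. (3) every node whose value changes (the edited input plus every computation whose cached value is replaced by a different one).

Demanding v7 again yields -42.
3 computations run: v2, v4, v7.
The nodes whose values change: in4, v2, v4, v7.

First demand of the output computes:
  v2 = mul(5, 5) = 25
  v4 = neg(25) = -25
  v7 = sub(-25, 5) = -30

After the edit, cleaning proceeds:
  v2: a read changed (in4 5->6; in4 5->6) — executes, giving 36.
  v4: a read changed (v2 25->36) — executes, giving -36.
  v7: a read changed (v4 -25->-36; in4 5->6) — executes, giving -42.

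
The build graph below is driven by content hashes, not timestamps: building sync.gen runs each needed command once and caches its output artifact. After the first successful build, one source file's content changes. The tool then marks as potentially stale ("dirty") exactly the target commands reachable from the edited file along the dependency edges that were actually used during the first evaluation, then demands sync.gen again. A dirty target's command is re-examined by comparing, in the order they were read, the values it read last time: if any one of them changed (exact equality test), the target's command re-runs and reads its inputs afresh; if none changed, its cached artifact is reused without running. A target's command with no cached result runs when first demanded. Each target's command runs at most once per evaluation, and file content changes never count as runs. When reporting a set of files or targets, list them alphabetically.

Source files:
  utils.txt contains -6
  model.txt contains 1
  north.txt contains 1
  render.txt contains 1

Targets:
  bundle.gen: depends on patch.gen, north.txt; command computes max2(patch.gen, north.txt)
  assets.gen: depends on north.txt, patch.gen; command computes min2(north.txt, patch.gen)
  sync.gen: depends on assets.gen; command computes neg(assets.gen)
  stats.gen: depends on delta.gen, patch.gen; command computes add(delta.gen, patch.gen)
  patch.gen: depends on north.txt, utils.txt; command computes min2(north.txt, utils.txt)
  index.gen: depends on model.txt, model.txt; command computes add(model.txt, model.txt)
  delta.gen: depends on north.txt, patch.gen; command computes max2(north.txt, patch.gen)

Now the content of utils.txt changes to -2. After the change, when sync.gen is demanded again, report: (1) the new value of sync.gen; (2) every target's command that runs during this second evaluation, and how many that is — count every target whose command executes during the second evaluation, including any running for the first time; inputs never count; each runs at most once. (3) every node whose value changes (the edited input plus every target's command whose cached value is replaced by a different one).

sync.gen now evaluates to 2.
Run set: assets.gen, patch.gen, sync.gen (3 run).
Changed values: assets.gen, patch.gen, sync.gen, utils.txt.

Initial pass — values computed on the first demand:
  patch.gen = min2(1, -6) = -6
  assets.gen = min2(1, -6) = -6
  sync.gen = neg(-6) = 6

Second demand — change propagation:
  patch.gen: re-runs because utils.txt -6->-2; new result -2.
  assets.gen: re-runs because patch.gen -6->-2; new result -2.
  sync.gen: re-runs because assets.gen -6->-2; new result 2.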